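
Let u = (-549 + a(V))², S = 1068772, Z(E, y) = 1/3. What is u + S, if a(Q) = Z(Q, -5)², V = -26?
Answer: 110974132/81 ≈ 1.3701e+6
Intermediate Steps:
Z(E, y) = ⅓ (Z(E, y) = 1*(⅓) = ⅓)
a(Q) = ⅑ (a(Q) = (⅓)² = ⅑)
u = 24403600/81 (u = (-549 + ⅑)² = (-4940/9)² = 24403600/81 ≈ 3.0128e+5)
u + S = 24403600/81 + 1068772 = 110974132/81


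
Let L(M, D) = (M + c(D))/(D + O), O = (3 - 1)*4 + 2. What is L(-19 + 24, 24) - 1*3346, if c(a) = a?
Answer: -113735/34 ≈ -3345.1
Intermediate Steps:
O = 10 (O = 2*4 + 2 = 8 + 2 = 10)
L(M, D) = (D + M)/(10 + D) (L(M, D) = (M + D)/(D + 10) = (D + M)/(10 + D))
L(-19 + 24, 24) - 1*3346 = (24 + (-19 + 24))/(10 + 24) - 1*3346 = (24 + 5)/34 - 3346 = (1/34)*29 - 3346 = 29/34 - 3346 = -113735/34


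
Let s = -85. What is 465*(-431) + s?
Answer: -200500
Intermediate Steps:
465*(-431) + s = 465*(-431) - 85 = -200415 - 85 = -200500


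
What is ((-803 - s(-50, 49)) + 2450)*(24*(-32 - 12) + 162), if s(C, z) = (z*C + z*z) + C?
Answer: -1560924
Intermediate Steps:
s(C, z) = C + z**2 + C*z (s(C, z) = (C*z + z**2) + C = (z**2 + C*z) + C = C + z**2 + C*z)
((-803 - s(-50, 49)) + 2450)*(24*(-32 - 12) + 162) = ((-803 - (-50 + 49**2 - 50*49)) + 2450)*(24*(-32 - 12) + 162) = ((-803 - (-50 + 2401 - 2450)) + 2450)*(24*(-44) + 162) = ((-803 - 1*(-99)) + 2450)*(-1056 + 162) = ((-803 + 99) + 2450)*(-894) = (-704 + 2450)*(-894) = 1746*(-894) = -1560924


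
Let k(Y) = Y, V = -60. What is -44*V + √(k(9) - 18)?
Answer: 2640 + 3*I ≈ 2640.0 + 3.0*I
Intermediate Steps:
-44*V + √(k(9) - 18) = -44*(-60) + √(9 - 18) = 2640 + √(-9) = 2640 + 3*I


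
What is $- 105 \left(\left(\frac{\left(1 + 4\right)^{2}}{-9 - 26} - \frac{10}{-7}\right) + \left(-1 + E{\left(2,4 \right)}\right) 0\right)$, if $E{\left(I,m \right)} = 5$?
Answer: $-75$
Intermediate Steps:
$- 105 \left(\left(\frac{\left(1 + 4\right)^{2}}{-9 - 26} - \frac{10}{-7}\right) + \left(-1 + E{\left(2,4 \right)}\right) 0\right) = - 105 \left(\left(\frac{\left(1 + 4\right)^{2}}{-9 - 26} - \frac{10}{-7}\right) + \left(-1 + 5\right) 0\right) = - 105 \left(\left(\frac{5^{2}}{-9 - 26} - - \frac{10}{7}\right) + 4 \cdot 0\right) = - 105 \left(\left(\frac{25}{-35} + \frac{10}{7}\right) + 0\right) = - 105 \left(\left(25 \left(- \frac{1}{35}\right) + \frac{10}{7}\right) + 0\right) = - 105 \left(\left(- \frac{5}{7} + \frac{10}{7}\right) + 0\right) = - 105 \left(\frac{5}{7} + 0\right) = \left(-105\right) \frac{5}{7} = -75$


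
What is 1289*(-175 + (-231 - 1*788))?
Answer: -1539066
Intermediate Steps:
1289*(-175 + (-231 - 1*788)) = 1289*(-175 + (-231 - 788)) = 1289*(-175 - 1019) = 1289*(-1194) = -1539066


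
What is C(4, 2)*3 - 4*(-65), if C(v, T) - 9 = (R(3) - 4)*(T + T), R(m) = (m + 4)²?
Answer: 827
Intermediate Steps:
R(m) = (4 + m)²
C(v, T) = 9 + 90*T (C(v, T) = 9 + ((4 + 3)² - 4)*(T + T) = 9 + (7² - 4)*(2*T) = 9 + (49 - 4)*(2*T) = 9 + 45*(2*T) = 9 + 90*T)
C(4, 2)*3 - 4*(-65) = (9 + 90*2)*3 - 4*(-65) = (9 + 180)*3 - 1*(-260) = 189*3 + 260 = 567 + 260 = 827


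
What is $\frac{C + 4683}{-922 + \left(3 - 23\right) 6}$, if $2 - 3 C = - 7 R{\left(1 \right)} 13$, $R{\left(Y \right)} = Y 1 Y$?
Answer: $- \frac{2357}{521} \approx -4.524$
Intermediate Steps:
$R{\left(Y \right)} = Y^{2}$ ($R{\left(Y \right)} = Y Y = Y^{2}$)
$C = 31$ ($C = \frac{2}{3} - \frac{- 7 \cdot 1^{2} \cdot 13}{3} = \frac{2}{3} - \frac{\left(-7\right) 1 \cdot 13}{3} = \frac{2}{3} - \frac{\left(-7\right) 13}{3} = \frac{2}{3} - - \frac{91}{3} = \frac{2}{3} + \frac{91}{3} = 31$)
$\frac{C + 4683}{-922 + \left(3 - 23\right) 6} = \frac{31 + 4683}{-922 + \left(3 - 23\right) 6} = \frac{4714}{-922 - 120} = \frac{4714}{-1042} = 4714 \left(- \frac{1}{1042}\right) = - \frac{2357}{521}$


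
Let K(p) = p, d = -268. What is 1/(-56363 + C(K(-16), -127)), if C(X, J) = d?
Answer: -1/56631 ≈ -1.7658e-5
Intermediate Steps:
C(X, J) = -268
1/(-56363 + C(K(-16), -127)) = 1/(-56363 - 268) = 1/(-56631) = -1/56631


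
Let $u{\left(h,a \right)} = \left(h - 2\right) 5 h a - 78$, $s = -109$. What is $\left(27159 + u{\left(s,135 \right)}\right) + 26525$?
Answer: $8220431$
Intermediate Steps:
$u{\left(h,a \right)} = -78 + a h \left(-10 + 5 h\right)$ ($u{\left(h,a \right)} = \left(-2 + h\right) 5 h a - 78 = \left(-10 + 5 h\right) h a - 78 = h \left(-10 + 5 h\right) a - 78 = a h \left(-10 + 5 h\right) - 78 = -78 + a h \left(-10 + 5 h\right)$)
$\left(27159 + u{\left(s,135 \right)}\right) + 26525 = \left(27159 - \left(78 - 8019675 - 147150\right)\right) + 26525 = \left(27159 + \left(-78 + 147150 + 5 \cdot 135 \cdot 11881\right)\right) + 26525 = \left(27159 + \left(-78 + 147150 + 8019675\right)\right) + 26525 = \left(27159 + 8166747\right) + 26525 = 8193906 + 26525 = 8220431$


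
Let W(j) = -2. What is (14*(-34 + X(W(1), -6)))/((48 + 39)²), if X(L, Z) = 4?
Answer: -140/2523 ≈ -0.055489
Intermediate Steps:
(14*(-34 + X(W(1), -6)))/((48 + 39)²) = (14*(-34 + 4))/((48 + 39)²) = (14*(-30))/(87²) = -420/7569 = -420*1/7569 = -140/2523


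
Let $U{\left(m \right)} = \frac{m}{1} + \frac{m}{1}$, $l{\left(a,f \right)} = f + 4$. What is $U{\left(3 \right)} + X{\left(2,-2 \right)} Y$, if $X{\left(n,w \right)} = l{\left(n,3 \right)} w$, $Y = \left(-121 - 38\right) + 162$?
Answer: $-36$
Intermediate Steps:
$l{\left(a,f \right)} = 4 + f$
$Y = 3$ ($Y = -159 + 162 = 3$)
$X{\left(n,w \right)} = 7 w$ ($X{\left(n,w \right)} = \left(4 + 3\right) w = 7 w$)
$U{\left(m \right)} = 2 m$ ($U{\left(m \right)} = m 1 + m 1 = m + m = 2 m$)
$U{\left(3 \right)} + X{\left(2,-2 \right)} Y = 2 \cdot 3 + 7 \left(-2\right) 3 = 6 - 42 = -36$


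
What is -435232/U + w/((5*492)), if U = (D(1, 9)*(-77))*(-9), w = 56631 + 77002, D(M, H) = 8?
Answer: -1963151/81180 ≈ -24.183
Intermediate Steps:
w = 133633
U = 5544 (U = (8*(-77))*(-9) = -616*(-9) = 5544)
-435232/U + w/((5*492)) = -435232/5544 + 133633/((5*492)) = -435232*1/5544 + 133633/2460 = -7772/99 + 133633*(1/2460) = -7772/99 + 133633/2460 = -1963151/81180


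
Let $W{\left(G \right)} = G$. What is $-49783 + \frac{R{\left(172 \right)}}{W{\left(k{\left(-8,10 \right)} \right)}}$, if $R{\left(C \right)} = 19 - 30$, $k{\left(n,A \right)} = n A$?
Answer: $- \frac{3982629}{80} \approx -49783.0$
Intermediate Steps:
$k{\left(n,A \right)} = A n$
$R{\left(C \right)} = -11$ ($R{\left(C \right)} = 19 - 30 = -11$)
$-49783 + \frac{R{\left(172 \right)}}{W{\left(k{\left(-8,10 \right)} \right)}} = -49783 - \frac{11}{10 \left(-8\right)} = -49783 - \frac{11}{-80} = -49783 - - \frac{11}{80} = -49783 + \frac{11}{80} = - \frac{3982629}{80}$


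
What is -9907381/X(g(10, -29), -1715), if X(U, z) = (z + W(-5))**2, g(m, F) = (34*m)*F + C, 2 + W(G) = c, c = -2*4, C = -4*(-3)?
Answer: -9907381/2975625 ≈ -3.3295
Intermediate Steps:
C = 12
c = -8
W(G) = -10 (W(G) = -2 - 8 = -10)
g(m, F) = 12 + 34*F*m (g(m, F) = (34*m)*F + 12 = 34*F*m + 12 = 12 + 34*F*m)
X(U, z) = (-10 + z)**2 (X(U, z) = (z - 10)**2 = (-10 + z)**2)
-9907381/X(g(10, -29), -1715) = -9907381/(-10 - 1715)**2 = -9907381/((-1725)**2) = -9907381/2975625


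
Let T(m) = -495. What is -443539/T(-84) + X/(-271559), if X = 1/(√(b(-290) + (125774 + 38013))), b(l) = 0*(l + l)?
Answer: 443539/495 - √163787/44477833933 ≈ 896.04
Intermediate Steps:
b(l) = 0 (b(l) = 0*(2*l) = 0)
X = √163787/163787 (X = 1/(√(0 + (125774 + 38013))) = 1/(√(0 + 163787)) = 1/(√163787) = √163787/163787 ≈ 0.0024709)
-443539/T(-84) + X/(-271559) = -443539/(-495) + (√163787/163787)/(-271559) = -443539*(-1/495) + (√163787/163787)*(-1/271559) = 443539/495 - √163787/44477833933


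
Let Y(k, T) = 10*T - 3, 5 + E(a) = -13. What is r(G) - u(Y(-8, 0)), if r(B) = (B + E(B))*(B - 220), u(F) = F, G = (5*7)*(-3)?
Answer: 39978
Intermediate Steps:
E(a) = -18 (E(a) = -5 - 13 = -18)
Y(k, T) = -3 + 10*T
G = -105 (G = 35*(-3) = -105)
r(B) = (-220 + B)*(-18 + B) (r(B) = (B - 18)*(B - 220) = (-18 + B)*(-220 + B) = (-220 + B)*(-18 + B))
r(G) - u(Y(-8, 0)) = (3960 + (-105)² - 238*(-105)) - (-3 + 10*0) = (3960 + 11025 + 24990) - (-3 + 0) = 39975 - 1*(-3) = 39975 + 3 = 39978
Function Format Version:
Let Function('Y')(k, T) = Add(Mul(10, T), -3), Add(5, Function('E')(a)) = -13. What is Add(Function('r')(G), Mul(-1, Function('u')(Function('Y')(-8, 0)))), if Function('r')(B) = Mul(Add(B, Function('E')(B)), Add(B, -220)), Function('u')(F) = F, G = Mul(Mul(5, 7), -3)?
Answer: 39978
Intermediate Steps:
Function('E')(a) = -18 (Function('E')(a) = Add(-5, -13) = -18)
Function('Y')(k, T) = Add(-3, Mul(10, T))
G = -105 (G = Mul(35, -3) = -105)
Function('r')(B) = Mul(Add(-220, B), Add(-18, B)) (Function('r')(B) = Mul(Add(B, -18), Add(B, -220)) = Mul(Add(-18, B), Add(-220, B)) = Mul(Add(-220, B), Add(-18, B)))
Add(Function('r')(G), Mul(-1, Function('u')(Function('Y')(-8, 0)))) = Add(Add(3960, Pow(-105, 2), Mul(-238, -105)), Mul(-1, Add(-3, Mul(10, 0)))) = Add(Add(3960, 11025, 24990), Mul(-1, Add(-3, 0))) = Add(39975, Mul(-1, -3)) = Add(39975, 3) = 39978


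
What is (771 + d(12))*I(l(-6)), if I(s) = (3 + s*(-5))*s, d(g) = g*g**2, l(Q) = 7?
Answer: -559776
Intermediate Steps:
d(g) = g**3
I(s) = s*(3 - 5*s) (I(s) = (3 - 5*s)*s = s*(3 - 5*s))
(771 + d(12))*I(l(-6)) = (771 + 12**3)*(7*(3 - 5*7)) = (771 + 1728)*(7*(3 - 35)) = 2499*(7*(-32)) = 2499*(-224) = -559776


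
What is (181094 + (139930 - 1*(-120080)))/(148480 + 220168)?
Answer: 55138/46081 ≈ 1.1965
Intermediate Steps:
(181094 + (139930 - 1*(-120080)))/(148480 + 220168) = (181094 + (139930 + 120080))/368648 = (181094 + 260010)*(1/368648) = 441104*(1/368648) = 55138/46081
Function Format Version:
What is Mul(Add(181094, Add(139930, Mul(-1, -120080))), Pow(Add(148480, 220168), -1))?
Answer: Rational(55138, 46081) ≈ 1.1965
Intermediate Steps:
Mul(Add(181094, Add(139930, Mul(-1, -120080))), Pow(Add(148480, 220168), -1)) = Mul(Add(181094, Add(139930, 120080)), Pow(368648, -1)) = Mul(Add(181094, 260010), Rational(1, 368648)) = Mul(441104, Rational(1, 368648)) = Rational(55138, 46081)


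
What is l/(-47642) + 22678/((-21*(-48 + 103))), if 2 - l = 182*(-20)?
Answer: -77473699/3930465 ≈ -19.711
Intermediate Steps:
l = 3642 (l = 2 - 182*(-20) = 2 - 1*(-3640) = 2 + 3640 = 3642)
l/(-47642) + 22678/((-21*(-48 + 103))) = 3642/(-47642) + 22678/((-21*(-48 + 103))) = 3642*(-1/47642) + 22678/((-21*55)) = -1821/23821 + 22678/(-1155) = -1821/23821 + 22678*(-1/1155) = -1821/23821 - 22678/1155 = -77473699/3930465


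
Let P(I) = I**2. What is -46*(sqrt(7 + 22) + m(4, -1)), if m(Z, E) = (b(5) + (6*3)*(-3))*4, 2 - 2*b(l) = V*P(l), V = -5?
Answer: -1748 - 46*sqrt(29) ≈ -1995.7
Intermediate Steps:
b(l) = 1 + 5*l**2/2 (b(l) = 1 - (-5)*l**2/2 = 1 + 5*l**2/2)
m(Z, E) = 38 (m(Z, E) = ((1 + (5/2)*5**2) + (6*3)*(-3))*4 = ((1 + (5/2)*25) + 18*(-3))*4 = ((1 + 125/2) - 54)*4 = (127/2 - 54)*4 = (19/2)*4 = 38)
-46*(sqrt(7 + 22) + m(4, -1)) = -46*(sqrt(7 + 22) + 38) = -46*(sqrt(29) + 38) = -46*(38 + sqrt(29)) = -1748 - 46*sqrt(29)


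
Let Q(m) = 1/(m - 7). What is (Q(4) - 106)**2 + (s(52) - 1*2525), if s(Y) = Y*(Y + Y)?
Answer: 127708/9 ≈ 14190.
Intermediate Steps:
Q(m) = 1/(-7 + m)
s(Y) = 2*Y**2 (s(Y) = Y*(2*Y) = 2*Y**2)
(Q(4) - 106)**2 + (s(52) - 1*2525) = (1/(-7 + 4) - 106)**2 + (2*52**2 - 1*2525) = (1/(-3) - 106)**2 + (2*2704 - 2525) = (-1/3 - 106)**2 + (5408 - 2525) = (-319/3)**2 + 2883 = 101761/9 + 2883 = 127708/9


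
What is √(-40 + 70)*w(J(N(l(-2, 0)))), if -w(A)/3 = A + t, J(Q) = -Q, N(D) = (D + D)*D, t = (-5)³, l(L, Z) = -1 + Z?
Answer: 381*√30 ≈ 2086.8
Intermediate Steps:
t = -125
N(D) = 2*D² (N(D) = (2*D)*D = 2*D²)
w(A) = 375 - 3*A (w(A) = -3*(A - 125) = -3*(-125 + A) = 375 - 3*A)
√(-40 + 70)*w(J(N(l(-2, 0)))) = √(-40 + 70)*(375 - (-3)*2*(-1 + 0)²) = √30*(375 - (-3)*2*(-1)²) = √30*(375 - (-3)*2*1) = √30*(375 - (-3)*2) = √30*(375 - 3*(-2)) = √30*(375 + 6) = √30*381 = 381*√30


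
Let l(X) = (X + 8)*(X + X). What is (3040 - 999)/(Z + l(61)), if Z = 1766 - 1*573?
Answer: 2041/9611 ≈ 0.21236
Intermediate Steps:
Z = 1193 (Z = 1766 - 573 = 1193)
l(X) = 2*X*(8 + X) (l(X) = (8 + X)*(2*X) = 2*X*(8 + X))
(3040 - 999)/(Z + l(61)) = (3040 - 999)/(1193 + 2*61*(8 + 61)) = 2041/(1193 + 2*61*69) = 2041/(1193 + 8418) = 2041/9611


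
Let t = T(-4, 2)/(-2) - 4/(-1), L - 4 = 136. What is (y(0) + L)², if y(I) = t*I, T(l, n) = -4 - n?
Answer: 19600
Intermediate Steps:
L = 140 (L = 4 + 136 = 140)
t = 7 (t = (-4 - 1*2)/(-2) - 4/(-1) = (-4 - 2)*(-½) - 4*(-1) = -6*(-½) + 4 = 3 + 4 = 7)
y(I) = 7*I
(y(0) + L)² = (7*0 + 140)² = (0 + 140)² = 140² = 19600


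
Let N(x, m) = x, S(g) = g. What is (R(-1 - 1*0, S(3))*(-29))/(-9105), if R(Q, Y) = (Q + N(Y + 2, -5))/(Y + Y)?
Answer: 58/27315 ≈ 0.0021234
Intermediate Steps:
R(Q, Y) = (2 + Q + Y)/(2*Y) (R(Q, Y) = (Q + (Y + 2))/(Y + Y) = (Q + (2 + Y))/((2*Y)) = (2 + Q + Y)*(1/(2*Y)) = (2 + Q + Y)/(2*Y))
(R(-1 - 1*0, S(3))*(-29))/(-9105) = (((1/2)*(2 + (-1 - 1*0) + 3)/3)*(-29))/(-9105) = (((1/2)*(1/3)*(2 + (-1 + 0) + 3))*(-29))*(-1/9105) = (((1/2)*(1/3)*(2 - 1 + 3))*(-29))*(-1/9105) = (((1/2)*(1/3)*4)*(-29))*(-1/9105) = ((2/3)*(-29))*(-1/9105) = -58/3*(-1/9105) = 58/27315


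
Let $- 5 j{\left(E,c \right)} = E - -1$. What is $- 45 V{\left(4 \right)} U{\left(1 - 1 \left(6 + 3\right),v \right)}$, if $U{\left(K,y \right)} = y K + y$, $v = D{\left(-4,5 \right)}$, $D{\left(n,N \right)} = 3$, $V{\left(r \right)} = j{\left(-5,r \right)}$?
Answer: $756$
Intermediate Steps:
$j{\left(E,c \right)} = - \frac{1}{5} - \frac{E}{5}$ ($j{\left(E,c \right)} = - \frac{E - -1}{5} = - \frac{E + 1}{5} = - \frac{1 + E}{5} = - \frac{1}{5} - \frac{E}{5}$)
$V{\left(r \right)} = \frac{4}{5}$ ($V{\left(r \right)} = - \frac{1}{5} - -1 = - \frac{1}{5} + 1 = \frac{4}{5}$)
$v = 3$
$U{\left(K,y \right)} = y + K y$ ($U{\left(K,y \right)} = K y + y = y + K y$)
$- 45 V{\left(4 \right)} U{\left(1 - 1 \left(6 + 3\right),v \right)} = \left(-45\right) \frac{4}{5} \cdot 3 \left(1 + \left(1 - 1 \left(6 + 3\right)\right)\right) = - 36 \cdot 3 \left(1 + \left(1 - 1 \cdot 9\right)\right) = - 36 \cdot 3 \left(1 + \left(1 - 9\right)\right) = - 36 \cdot 3 \left(1 - 8\right) = - 36 \cdot 3 \left(-7\right) = \left(-36\right) \left(-21\right) = 756$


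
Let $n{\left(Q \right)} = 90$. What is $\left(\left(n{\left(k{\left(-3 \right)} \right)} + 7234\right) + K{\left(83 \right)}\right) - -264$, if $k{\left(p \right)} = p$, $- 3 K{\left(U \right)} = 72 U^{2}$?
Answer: $-157748$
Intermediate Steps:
$K{\left(U \right)} = - 24 U^{2}$ ($K{\left(U \right)} = - \frac{72 U^{2}}{3} = - 24 U^{2}$)
$\left(\left(n{\left(k{\left(-3 \right)} \right)} + 7234\right) + K{\left(83 \right)}\right) - -264 = \left(\left(90 + 7234\right) - 24 \cdot 83^{2}\right) - -264 = \left(7324 - 165336\right) + 264 = -158012 + 264 = -157748$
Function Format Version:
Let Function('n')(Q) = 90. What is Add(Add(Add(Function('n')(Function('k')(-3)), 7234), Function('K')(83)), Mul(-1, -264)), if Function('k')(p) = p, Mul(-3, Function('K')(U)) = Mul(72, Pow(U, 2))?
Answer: -157748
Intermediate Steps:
Function('K')(U) = Mul(-24, Pow(U, 2)) (Function('K')(U) = Mul(Rational(-1, 3), Mul(72, Pow(U, 2))) = Mul(-24, Pow(U, 2)))
Add(Add(Add(Function('n')(Function('k')(-3)), 7234), Function('K')(83)), Mul(-1, -264)) = Add(Add(Add(90, 7234), Mul(-24, Pow(83, 2))), Mul(-1, -264)) = Add(Add(7324, Mul(-24, 6889)), 264) = Add(Add(7324, -165336), 264) = Add(-158012, 264) = -157748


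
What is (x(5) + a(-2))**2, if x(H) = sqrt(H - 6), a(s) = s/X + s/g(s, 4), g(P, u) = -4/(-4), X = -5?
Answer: 39/25 - 16*I/5 ≈ 1.56 - 3.2*I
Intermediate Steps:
g(P, u) = 1 (g(P, u) = -4*(-1/4) = 1)
a(s) = 4*s/5 (a(s) = s/(-5) + s/1 = s*(-1/5) + s*1 = -s/5 + s = 4*s/5)
x(H) = sqrt(-6 + H)
(x(5) + a(-2))**2 = (sqrt(-6 + 5) + (4/5)*(-2))**2 = (sqrt(-1) - 8/5)**2 = (I - 8/5)**2 = (-8/5 + I)**2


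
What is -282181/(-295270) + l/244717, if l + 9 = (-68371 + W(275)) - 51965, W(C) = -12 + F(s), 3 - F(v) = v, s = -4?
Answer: 33518743277/72257588590 ≈ 0.46388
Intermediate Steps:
F(v) = 3 - v
W(C) = -5 (W(C) = -12 + (3 - 1*(-4)) = -12 + (3 + 4) = -12 + 7 = -5)
l = -120350 (l = -9 + ((-68371 - 5) - 51965) = -9 + (-68376 - 51965) = -9 - 120341 = -120350)
-282181/(-295270) + l/244717 = -282181/(-295270) - 120350/244717 = -282181*(-1/295270) - 120350*1/244717 = 282181/295270 - 120350/244717 = 33518743277/72257588590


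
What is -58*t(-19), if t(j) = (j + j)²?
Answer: -83752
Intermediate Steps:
t(j) = 4*j² (t(j) = (2*j)² = 4*j²)
-58*t(-19) = -232*(-19)² = -232*361 = -58*1444 = -83752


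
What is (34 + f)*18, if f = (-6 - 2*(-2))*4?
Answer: 468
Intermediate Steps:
f = -8 (f = (-6 + 4)*4 = -2*4 = -8)
(34 + f)*18 = (34 - 8)*18 = 26*18 = 468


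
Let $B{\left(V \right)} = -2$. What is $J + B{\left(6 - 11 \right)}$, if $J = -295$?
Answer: $-297$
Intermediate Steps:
$J + B{\left(6 - 11 \right)} = -295 - 2 = -297$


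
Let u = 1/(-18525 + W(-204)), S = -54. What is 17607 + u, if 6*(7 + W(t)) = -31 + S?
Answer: 1959254133/111277 ≈ 17607.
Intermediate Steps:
W(t) = -127/6 (W(t) = -7 + (-31 - 54)/6 = -7 + (1/6)*(-85) = -7 - 85/6 = -127/6)
u = -6/111277 (u = 1/(-18525 - 127/6) = 1/(-111277/6) = -6/111277 ≈ -5.3920e-5)
17607 + u = 17607 - 6/111277 = 1959254133/111277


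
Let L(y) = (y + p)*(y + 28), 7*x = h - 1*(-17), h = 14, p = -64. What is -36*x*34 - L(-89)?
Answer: -103275/7 ≈ -14754.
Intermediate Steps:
x = 31/7 (x = (14 - 1*(-17))/7 = (14 + 17)/7 = (1/7)*31 = 31/7 ≈ 4.4286)
L(y) = (-64 + y)*(28 + y) (L(y) = (y - 64)*(y + 28) = (-64 + y)*(28 + y))
-36*x*34 - L(-89) = -36*31/7*34 - (-1792 + (-89)**2 - 36*(-89)) = -1116/7*34 - (-1792 + 7921 + 3204) = -37944/7 - 1*9333 = -37944/7 - 9333 = -103275/7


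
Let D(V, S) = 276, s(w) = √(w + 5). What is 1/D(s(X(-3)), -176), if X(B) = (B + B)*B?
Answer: 1/276 ≈ 0.0036232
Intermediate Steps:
X(B) = 2*B² (X(B) = (2*B)*B = 2*B²)
s(w) = √(5 + w)
1/D(s(X(-3)), -176) = 1/276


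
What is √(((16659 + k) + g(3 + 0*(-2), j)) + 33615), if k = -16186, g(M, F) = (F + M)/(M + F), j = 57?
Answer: √34089 ≈ 184.63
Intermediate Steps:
g(M, F) = 1 (g(M, F) = (F + M)/(F + M) = 1)
√(((16659 + k) + g(3 + 0*(-2), j)) + 33615) = √(((16659 - 16186) + 1) + 33615) = √((473 + 1) + 33615) = √(474 + 33615) = √34089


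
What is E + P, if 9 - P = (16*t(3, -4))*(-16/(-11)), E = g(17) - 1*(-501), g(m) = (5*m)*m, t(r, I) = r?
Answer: 20737/11 ≈ 1885.2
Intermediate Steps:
g(m) = 5*m²
E = 1946 (E = 5*17² - 1*(-501) = 5*289 + 501 = 1445 + 501 = 1946)
P = -669/11 (P = 9 - 16*3*(-16/(-11)) = 9 - 48*(-16*(-1/11)) = 9 - 48*16/11 = 9 - 1*768/11 = 9 - 768/11 = -669/11 ≈ -60.818)
E + P = 1946 - 669/11 = 20737/11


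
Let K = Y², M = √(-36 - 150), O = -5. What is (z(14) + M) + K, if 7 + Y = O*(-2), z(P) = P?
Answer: 23 + I*√186 ≈ 23.0 + 13.638*I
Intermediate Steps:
M = I*√186 (M = √(-186) = I*√186 ≈ 13.638*I)
Y = 3 (Y = -7 - 5*(-2) = -7 + 10 = 3)
K = 9 (K = 3² = 9)
(z(14) + M) + K = (14 + I*√186) + 9 = 23 + I*√186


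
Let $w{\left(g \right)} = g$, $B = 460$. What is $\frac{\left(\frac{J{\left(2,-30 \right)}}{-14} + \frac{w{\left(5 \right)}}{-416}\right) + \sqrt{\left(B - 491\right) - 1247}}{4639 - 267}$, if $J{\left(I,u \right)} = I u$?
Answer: $\frac{12445}{12731264} + \frac{3 i \sqrt{142}}{4372} \approx 0.00097751 + 0.0081768 i$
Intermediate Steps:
$\frac{\left(\frac{J{\left(2,-30 \right)}}{-14} + \frac{w{\left(5 \right)}}{-416}\right) + \sqrt{\left(B - 491\right) - 1247}}{4639 - 267} = \frac{\left(\frac{2 \left(-30\right)}{-14} + \frac{5}{-416}\right) + \sqrt{\left(460 - 491\right) - 1247}}{4639 - 267} = \frac{\left(\left(-60\right) \left(- \frac{1}{14}\right) + 5 \left(- \frac{1}{416}\right)\right) + \sqrt{\left(460 - 491\right) - 1247}}{4372} = \left(\left(\frac{30}{7} - \frac{5}{416}\right) + \sqrt{-31 - 1247}\right) \frac{1}{4372} = \left(\frac{12445}{2912} + \sqrt{-1278}\right) \frac{1}{4372} = \left(\frac{12445}{2912} + 3 i \sqrt{142}\right) \frac{1}{4372} = \frac{12445}{12731264} + \frac{3 i \sqrt{142}}{4372}$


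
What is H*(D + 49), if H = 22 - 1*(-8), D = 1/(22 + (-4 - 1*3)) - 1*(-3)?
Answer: 1562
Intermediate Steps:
D = 46/15 (D = 1/(22 + (-4 - 3)) + 3 = 1/(22 - 7) + 3 = 1/15 + 3 = 46/15 ≈ 3.0667)
H = 30 (H = 22 + 8 = 30)
H*(D + 49) = 30*(46/15 + 49) = 30*(781/15) = 1562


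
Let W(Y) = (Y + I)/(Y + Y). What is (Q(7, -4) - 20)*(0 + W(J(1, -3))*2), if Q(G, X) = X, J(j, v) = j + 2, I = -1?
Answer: -16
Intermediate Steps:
J(j, v) = 2 + j
W(Y) = (-1 + Y)/(2*Y) (W(Y) = (Y - 1)/(Y + Y) = (-1 + Y)/((2*Y)) = (-1 + Y)*(1/(2*Y)) = (-1 + Y)/(2*Y))
(Q(7, -4) - 20)*(0 + W(J(1, -3))*2) = (-4 - 20)*(0 + ((-1 + (2 + 1))/(2*(2 + 1)))*2) = -24*(0 + ((1/2)*(-1 + 3)/3)*2) = -24*(0 + ((1/2)*(1/3)*2)*2) = -24*(0 + (1/3)*2) = -24*(0 + 2/3) = -24*2/3 = -16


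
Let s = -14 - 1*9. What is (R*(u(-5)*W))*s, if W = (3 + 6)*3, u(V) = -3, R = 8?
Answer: 14904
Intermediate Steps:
W = 27 (W = 9*3 = 27)
s = -23 (s = -14 - 9 = -23)
(R*(u(-5)*W))*s = (8*(-3*27))*(-23) = (8*(-81))*(-23) = -648*(-23) = 14904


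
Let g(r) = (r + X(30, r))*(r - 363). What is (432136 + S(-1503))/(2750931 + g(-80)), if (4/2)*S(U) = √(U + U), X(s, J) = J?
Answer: 432136/2821811 + 3*I*√334/5643622 ≈ 0.15314 + 9.7149e-6*I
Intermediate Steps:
S(U) = √2*√U/2 (S(U) = √(U + U)/2 = √(2*U)/2 = (√2*√U)/2 = √2*√U/2)
g(r) = 2*r*(-363 + r) (g(r) = (r + r)*(r - 363) = (2*r)*(-363 + r) = 2*r*(-363 + r))
(432136 + S(-1503))/(2750931 + g(-80)) = (432136 + √2*√(-1503)/2)/(2750931 + 2*(-80)*(-363 - 80)) = (432136 + √2*(3*I*√167)/2)/(2750931 + 2*(-80)*(-443)) = (432136 + 3*I*√334/2)/(2750931 + 70880) = (432136 + 3*I*√334/2)/2821811 = (432136 + 3*I*√334/2)*(1/2821811) = 432136/2821811 + 3*I*√334/5643622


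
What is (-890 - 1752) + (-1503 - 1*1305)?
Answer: -5450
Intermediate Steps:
(-890 - 1752) + (-1503 - 1*1305) = -2642 + (-1503 - 1305) = -2642 - 2808 = -5450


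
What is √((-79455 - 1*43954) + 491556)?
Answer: √368147 ≈ 606.75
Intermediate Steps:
√((-79455 - 1*43954) + 491556) = √((-79455 - 43954) + 491556) = √(-123409 + 491556) = √368147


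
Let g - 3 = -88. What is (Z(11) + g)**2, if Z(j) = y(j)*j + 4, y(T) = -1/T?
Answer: 6724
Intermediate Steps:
g = -85 (g = 3 - 88 = -85)
Z(j) = 3 (Z(j) = (-1/j)*j + 4 = -1 + 4 = 3)
(Z(11) + g)**2 = (3 - 85)**2 = (-82)**2 = 6724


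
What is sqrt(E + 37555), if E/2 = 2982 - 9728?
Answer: sqrt(24063) ≈ 155.12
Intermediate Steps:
E = -13492 (E = 2*(2982 - 9728) = 2*(-6746) = -13492)
sqrt(E + 37555) = sqrt(-13492 + 37555) = sqrt(24063)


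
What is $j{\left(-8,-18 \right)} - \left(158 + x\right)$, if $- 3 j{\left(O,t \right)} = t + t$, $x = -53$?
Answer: $-93$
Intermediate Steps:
$j{\left(O,t \right)} = - \frac{2 t}{3}$ ($j{\left(O,t \right)} = - \frac{t + t}{3} = - \frac{2 t}{3}$)
$j{\left(-8,-18 \right)} - \left(158 + x\right) = \left(- \frac{2}{3}\right) \left(-18\right) - \left(158 - 53\right) = 12 - 105 = -93$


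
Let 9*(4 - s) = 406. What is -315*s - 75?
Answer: 12875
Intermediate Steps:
s = -370/9 (s = 4 - 1/9*406 = 4 - 406/9 = -370/9 ≈ -41.111)
-315*s - 75 = -315*(-370/9) - 75 = 12950 - 75 = 12875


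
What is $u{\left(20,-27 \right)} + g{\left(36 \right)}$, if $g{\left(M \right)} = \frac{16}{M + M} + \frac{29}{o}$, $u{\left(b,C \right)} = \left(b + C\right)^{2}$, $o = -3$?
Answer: $\frac{356}{9} \approx 39.556$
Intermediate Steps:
$u{\left(b,C \right)} = \left(C + b\right)^{2}$
$g{\left(M \right)} = - \frac{29}{3} + \frac{8}{M}$ ($g{\left(M \right)} = \frac{16}{M + M} + \frac{29}{-3} = \frac{16}{2 M} + 29 \left(- \frac{1}{3}\right) = 16 \frac{1}{2 M} - \frac{29}{3} = \frac{8}{M} - \frac{29}{3} = - \frac{29}{3} + \frac{8}{M}$)
$u{\left(20,-27 \right)} + g{\left(36 \right)} = \left(-27 + 20\right)^{2} - \left(\frac{29}{3} - \frac{8}{36}\right) = \left(-7\right)^{2} + \left(- \frac{29}{3} + 8 \cdot \frac{1}{36}\right) = 49 + \left(- \frac{29}{3} + \frac{2}{9}\right) = 49 - \frac{85}{9} = \frac{356}{9}$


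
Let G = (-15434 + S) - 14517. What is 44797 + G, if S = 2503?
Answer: 17349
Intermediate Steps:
G = -27448 (G = (-15434 + 2503) - 14517 = -12931 - 14517 = -27448)
44797 + G = 44797 - 27448 = 17349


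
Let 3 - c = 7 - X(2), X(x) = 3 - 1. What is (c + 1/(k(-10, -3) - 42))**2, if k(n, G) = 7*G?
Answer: 16129/3969 ≈ 4.0637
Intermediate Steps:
X(x) = 2
c = -2 (c = 3 - (7 - 1*2) = 3 - (7 - 2) = 3 - 1*5 = 3 - 5 = -2)
(c + 1/(k(-10, -3) - 42))**2 = (-2 + 1/(7*(-3) - 42))**2 = (-2 + 1/(-21 - 42))**2 = (-2 + 1/(-63))**2 = (-2 - 1/63)**2 = (-127/63)**2 = 16129/3969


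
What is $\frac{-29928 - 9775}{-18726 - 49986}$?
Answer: $\frac{39703}{68712} \approx 0.57782$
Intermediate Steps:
$\frac{-29928 - 9775}{-18726 - 49986} = - \frac{39703}{-68712} = \left(-39703\right) \left(- \frac{1}{68712}\right) = \frac{39703}{68712}$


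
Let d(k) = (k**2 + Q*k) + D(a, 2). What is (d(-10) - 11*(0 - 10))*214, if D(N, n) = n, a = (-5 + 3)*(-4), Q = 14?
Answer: 15408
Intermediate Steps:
a = 8 (a = -2*(-4) = 8)
d(k) = 2 + k**2 + 14*k (d(k) = (k**2 + 14*k) + 2 = 2 + k**2 + 14*k)
(d(-10) - 11*(0 - 10))*214 = ((2 + (-10)**2 + 14*(-10)) - 11*(0 - 10))*214 = ((2 + 100 - 140) - 11*(-10))*214 = (-38 + 110)*214 = 72*214 = 15408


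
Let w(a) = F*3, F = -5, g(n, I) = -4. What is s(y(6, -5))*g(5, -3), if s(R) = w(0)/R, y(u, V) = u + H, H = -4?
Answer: 30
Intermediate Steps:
w(a) = -15 (w(a) = -5*3 = -15)
y(u, V) = -4 + u (y(u, V) = u - 4 = -4 + u)
s(R) = -15/R
s(y(6, -5))*g(5, -3) = -15/(-4 + 6)*(-4) = -15/2*(-4) = 30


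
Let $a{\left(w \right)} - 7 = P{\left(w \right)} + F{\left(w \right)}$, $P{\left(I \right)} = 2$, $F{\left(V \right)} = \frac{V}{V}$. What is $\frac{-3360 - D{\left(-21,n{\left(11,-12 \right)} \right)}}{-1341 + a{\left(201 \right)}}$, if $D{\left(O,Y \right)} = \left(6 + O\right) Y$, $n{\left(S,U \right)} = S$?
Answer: $\frac{3195}{1331} \approx 2.4005$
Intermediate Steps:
$F{\left(V \right)} = 1$
$D{\left(O,Y \right)} = Y \left(6 + O\right)$
$a{\left(w \right)} = 10$ ($a{\left(w \right)} = 7 + \left(2 + 1\right) = 7 + 3 = 10$)
$\frac{-3360 - D{\left(-21,n{\left(11,-12 \right)} \right)}}{-1341 + a{\left(201 \right)}} = \frac{-3360 - 11 \left(6 - 21\right)}{-1341 + 10} = \frac{-3360 - 11 \left(-15\right)}{-1331} = \left(-3360 - -165\right) \left(- \frac{1}{1331}\right) = \left(-3360 + 165\right) \left(- \frac{1}{1331}\right) = \left(-3195\right) \left(- \frac{1}{1331}\right) = \frac{3195}{1331}$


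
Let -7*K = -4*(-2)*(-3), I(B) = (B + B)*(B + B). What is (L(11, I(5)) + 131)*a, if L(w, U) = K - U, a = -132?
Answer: -31812/7 ≈ -4544.6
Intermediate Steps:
I(B) = 4*B² (I(B) = (2*B)*(2*B) = 4*B²)
K = 24/7 (K = -(-4*(-2))*(-3)/7 = -8*(-3)/7 = -⅐*(-24) = 24/7 ≈ 3.4286)
L(w, U) = 24/7 - U
(L(11, I(5)) + 131)*a = ((24/7 - 4*5²) + 131)*(-132) = ((24/7 - 4*25) + 131)*(-132) = ((24/7 - 1*100) + 131)*(-132) = ((24/7 - 100) + 131)*(-132) = (-676/7 + 131)*(-132) = (241/7)*(-132) = -31812/7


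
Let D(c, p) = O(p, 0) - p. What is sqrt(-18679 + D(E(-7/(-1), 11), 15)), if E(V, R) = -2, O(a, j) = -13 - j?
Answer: I*sqrt(18707) ≈ 136.77*I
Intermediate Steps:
D(c, p) = -13 - p (D(c, p) = (-13 - 1*0) - p = (-13 + 0) - p = -13 - p)
sqrt(-18679 + D(E(-7/(-1), 11), 15)) = sqrt(-18679 + (-13 - 1*15)) = sqrt(-18679 + (-13 - 15)) = sqrt(-18679 - 28) = sqrt(-18707) = I*sqrt(18707)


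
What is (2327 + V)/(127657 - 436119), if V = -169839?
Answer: 83756/154231 ≈ 0.54306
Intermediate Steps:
(2327 + V)/(127657 - 436119) = (2327 - 169839)/(127657 - 436119) = -167512/(-308462) = -167512*(-1/308462) = 83756/154231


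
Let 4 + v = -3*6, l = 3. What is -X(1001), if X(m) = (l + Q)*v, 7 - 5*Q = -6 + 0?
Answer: 616/5 ≈ 123.20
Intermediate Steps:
v = -22 (v = -4 - 3*6 = -4 - 18 = -22)
Q = 13/5 (Q = 7/5 - (-6 + 0)/5 = 7/5 - 1/5*(-6) = 7/5 + 6/5 = 13/5 ≈ 2.6000)
X(m) = -616/5 (X(m) = (3 + 13/5)*(-22) = (28/5)*(-22) = -616/5)
-X(1001) = -1*(-616/5) = 616/5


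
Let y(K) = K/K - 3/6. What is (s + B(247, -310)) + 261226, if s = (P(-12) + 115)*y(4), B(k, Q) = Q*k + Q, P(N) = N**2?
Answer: 368951/2 ≈ 1.8448e+5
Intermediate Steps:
y(K) = 1/2 (y(K) = 1 - 3*1/6 = 1 - 1/2 = 1/2)
B(k, Q) = Q + Q*k
s = 259/2 (s = ((-12)**2 + 115)*(1/2) = (144 + 115)*(1/2) = 259*(1/2) = 259/2 ≈ 129.50)
(s + B(247, -310)) + 261226 = (259/2 - 310*(1 + 247)) + 261226 = (259/2 - 310*248) + 261226 = (259/2 - 76880) + 261226 = -153501/2 + 261226 = 368951/2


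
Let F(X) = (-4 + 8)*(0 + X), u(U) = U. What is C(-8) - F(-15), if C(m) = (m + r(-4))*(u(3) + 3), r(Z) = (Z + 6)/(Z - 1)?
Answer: 48/5 ≈ 9.6000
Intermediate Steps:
F(X) = 4*X
r(Z) = (6 + Z)/(-1 + Z)
C(m) = -12/5 + 6*m (C(m) = (m + (6 - 4)/(-1 - 4))*(3 + 3) = (m + 2/(-5))*6 = (m - 1/5*2)*6 = (m - 2/5)*6 = (-2/5 + m)*6 = -12/5 + 6*m)
C(-8) - F(-15) = (-12/5 + 6*(-8)) - 4*(-15) = (-12/5 - 48) - 1*(-60) = -252/5 + 60 = 48/5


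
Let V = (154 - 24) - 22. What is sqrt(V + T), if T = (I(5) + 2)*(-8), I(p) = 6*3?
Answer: 2*I*sqrt(13) ≈ 7.2111*I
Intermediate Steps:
I(p) = 18
V = 108 (V = 130 - 22 = 108)
T = -160 (T = (18 + 2)*(-8) = 20*(-8) = -160)
sqrt(V + T) = sqrt(108 - 160) = sqrt(-52) = 2*I*sqrt(13)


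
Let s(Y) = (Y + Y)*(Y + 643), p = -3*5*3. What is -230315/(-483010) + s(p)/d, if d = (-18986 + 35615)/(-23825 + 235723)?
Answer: -15966409963697/23281082 ≈ -6.8581e+5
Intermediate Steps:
p = -45 (p = -15*3 = -45)
d = 16629/211898 ≈ 0.078476
s(Y) = 2*Y*(643 + Y) (s(Y) = (2*Y)*(643 + Y) = 2*Y*(643 + Y))
-230315/(-483010) + s(p)/d = -230315/(-483010) + (2*(-45)*(643 - 45))/(16629/211898) = -230315*(-1/483010) + (2*(-45)*598)*(211898/16629) = 46063/96602 - 53820*211898/16629 = 46063/96602 - 165280440/241 = -15966409963697/23281082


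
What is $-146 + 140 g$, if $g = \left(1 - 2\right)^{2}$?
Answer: $-6$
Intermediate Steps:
$g = 1$ ($g = \left(-1\right)^{2} = 1$)
$-146 + 140 g = -146 + 140 \cdot 1 = -146 + 140 = -6$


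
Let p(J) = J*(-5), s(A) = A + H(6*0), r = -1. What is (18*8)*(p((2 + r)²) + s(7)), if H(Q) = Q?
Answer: 288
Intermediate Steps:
s(A) = A (s(A) = A + 6*0 = A + 0 = A)
p(J) = -5*J
(18*8)*(p((2 + r)²) + s(7)) = (18*8)*(-5*(2 - 1)² + 7) = 144*(-5*1² + 7) = 144*(-5*1 + 7) = 144*(-5 + 7) = 144*2 = 288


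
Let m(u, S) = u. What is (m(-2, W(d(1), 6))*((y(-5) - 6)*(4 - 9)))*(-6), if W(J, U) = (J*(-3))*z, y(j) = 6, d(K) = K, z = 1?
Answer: 0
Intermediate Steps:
W(J, U) = -3*J (W(J, U) = (J*(-3))*1 = -3*J*1 = -3*J)
(m(-2, W(d(1), 6))*((y(-5) - 6)*(4 - 9)))*(-6) = -2*(6 - 6)*(4 - 9)*(-6) = -0*(-5)*(-6) = -2*0*(-6) = 0*(-6) = 0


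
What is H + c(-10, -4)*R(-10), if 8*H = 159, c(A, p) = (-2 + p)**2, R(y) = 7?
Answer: 2175/8 ≈ 271.88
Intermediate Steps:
H = 159/8 (H = (1/8)*159 = 159/8 ≈ 19.875)
H + c(-10, -4)*R(-10) = 159/8 + (-2 - 4)**2*7 = 159/8 + (-6)**2*7 = 159/8 + 36*7 = 159/8 + 252 = 2175/8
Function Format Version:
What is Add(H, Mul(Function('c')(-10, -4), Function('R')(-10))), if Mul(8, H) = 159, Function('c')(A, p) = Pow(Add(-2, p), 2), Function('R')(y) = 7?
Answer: Rational(2175, 8) ≈ 271.88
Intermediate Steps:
H = Rational(159, 8) (H = Mul(Rational(1, 8), 159) = Rational(159, 8) ≈ 19.875)
Add(H, Mul(Function('c')(-10, -4), Function('R')(-10))) = Add(Rational(159, 8), Mul(Pow(Add(-2, -4), 2), 7)) = Add(Rational(159, 8), Mul(Pow(-6, 2), 7)) = Add(Rational(159, 8), Mul(36, 7)) = Add(Rational(159, 8), 252) = Rational(2175, 8)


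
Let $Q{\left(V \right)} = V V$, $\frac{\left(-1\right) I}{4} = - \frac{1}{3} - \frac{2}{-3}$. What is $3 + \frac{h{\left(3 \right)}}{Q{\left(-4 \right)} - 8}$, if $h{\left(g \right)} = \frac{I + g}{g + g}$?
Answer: $\frac{437}{144} \approx 3.0347$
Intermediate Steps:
$I = - \frac{4}{3}$ ($I = - 4 \left(- \frac{1}{3} - \frac{2}{-3}\right) = - 4 \left(\left(-1\right) \frac{1}{3} - - \frac{2}{3}\right) = - 4 \left(- \frac{1}{3} + \frac{2}{3}\right) = \left(-4\right) \frac{1}{3} = - \frac{4}{3} \approx -1.3333$)
$h{\left(g \right)} = \frac{- \frac{4}{3} + g}{2 g}$ ($h{\left(g \right)} = \frac{- \frac{4}{3} + g}{g + g} = \frac{- \frac{4}{3} + g}{2 g}$)
$Q{\left(V \right)} = V^{2}$
$3 + \frac{h{\left(3 \right)}}{Q{\left(-4 \right)} - 8} = 3 + \frac{\frac{1}{6} \cdot \frac{1}{3} \left(-4 + 3 \cdot 3\right)}{\left(-4\right)^{2} - 8} = 3 + \frac{\frac{1}{6} \cdot \frac{1}{3} \left(-4 + 9\right)}{16 - 8} = 3 + \frac{\frac{1}{6} \cdot \frac{1}{3} \cdot 5}{8} = 3 + \frac{1}{8} \cdot \frac{5}{18} = 3 + \frac{5}{144} = \frac{437}{144}$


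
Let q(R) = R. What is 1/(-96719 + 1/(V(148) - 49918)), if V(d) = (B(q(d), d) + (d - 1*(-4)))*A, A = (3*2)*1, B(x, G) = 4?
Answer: -48982/4737490059 ≈ -1.0339e-5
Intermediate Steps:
A = 6 (A = 6*1 = 6)
V(d) = 48 + 6*d (V(d) = (4 + (d - 1*(-4)))*6 = (4 + (d + 4))*6 = (4 + (4 + d))*6 = (8 + d)*6 = 48 + 6*d)
1/(-96719 + 1/(V(148) - 49918)) = 1/(-96719 + 1/((48 + 6*148) - 49918)) = 1/(-96719 + 1/((48 + 888) - 49918)) = 1/(-96719 + 1/(936 - 49918)) = 1/(-96719 + 1/(-48982)) = 1/(-96719 - 1/48982) = 1/(-4737490059/48982) = -48982/4737490059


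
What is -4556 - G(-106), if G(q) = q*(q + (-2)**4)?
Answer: -14096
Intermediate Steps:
G(q) = q*(16 + q) (G(q) = q*(q + 16) = q*(16 + q))
-4556 - G(-106) = -4556 - (-106)*(16 - 106) = -4556 - (-106)*(-90) = -4556 - 1*9540 = -4556 - 9540 = -14096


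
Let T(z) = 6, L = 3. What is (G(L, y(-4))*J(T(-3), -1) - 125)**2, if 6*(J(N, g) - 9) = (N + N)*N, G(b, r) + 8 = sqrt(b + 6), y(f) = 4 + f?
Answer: 52900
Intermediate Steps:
G(b, r) = -8 + sqrt(6 + b) (G(b, r) = -8 + sqrt(b + 6) = -8 + sqrt(6 + b))
J(N, g) = 9 + N**2/3 (J(N, g) = 9 + ((N + N)*N)/6 = 9 + ((2*N)*N)/6 = 9 + (2*N**2)/6 = 9 + N**2/3)
(G(L, y(-4))*J(T(-3), -1) - 125)**2 = ((-8 + sqrt(6 + 3))*(9 + (1/3)*6**2) - 125)**2 = ((-8 + sqrt(9))*(9 + (1/3)*36) - 125)**2 = ((-8 + 3)*(9 + 12) - 125)**2 = (-5*21 - 125)**2 = (-105 - 125)**2 = (-230)**2 = 52900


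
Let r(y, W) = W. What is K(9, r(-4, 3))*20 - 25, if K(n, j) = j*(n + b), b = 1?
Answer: 575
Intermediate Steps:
K(n, j) = j*(1 + n) (K(n, j) = j*(n + 1) = j*(1 + n))
K(9, r(-4, 3))*20 - 25 = (3*(1 + 9))*20 - 25 = (3*10)*20 - 25 = 30*20 - 25 = 600 - 25 = 575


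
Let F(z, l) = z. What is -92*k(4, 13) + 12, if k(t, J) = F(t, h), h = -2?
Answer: -356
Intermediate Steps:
k(t, J) = t
-92*k(4, 13) + 12 = -92*4 + 12 = -368 + 12 = -356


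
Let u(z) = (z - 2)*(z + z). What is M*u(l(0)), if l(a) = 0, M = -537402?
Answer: 0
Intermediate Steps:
u(z) = 2*z*(-2 + z) (u(z) = (-2 + z)*(2*z) = 2*z*(-2 + z))
M*u(l(0)) = -1074804*0*(-2 + 0) = -1074804*0*(-2) = -537402*0 = 0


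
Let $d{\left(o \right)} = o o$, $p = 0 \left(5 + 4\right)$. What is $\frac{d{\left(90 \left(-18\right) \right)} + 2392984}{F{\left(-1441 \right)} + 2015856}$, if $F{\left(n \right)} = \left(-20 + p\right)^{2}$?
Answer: $\frac{627173}{252032} \approx 2.4885$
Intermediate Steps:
$p = 0$ ($p = 0 \cdot 9 = 0$)
$F{\left(n \right)} = 400$ ($F{\left(n \right)} = \left(-20 + 0\right)^{2} = \left(-20\right)^{2} = 400$)
$d{\left(o \right)} = o^{2}$
$\frac{d{\left(90 \left(-18\right) \right)} + 2392984}{F{\left(-1441 \right)} + 2015856} = \frac{\left(90 \left(-18\right)\right)^{2} + 2392984}{400 + 2015856} = \frac{\left(-1620\right)^{2} + 2392984}{2016256} = \left(2624400 + 2392984\right) \frac{1}{2016256} = 5017384 \cdot \frac{1}{2016256} = \frac{627173}{252032}$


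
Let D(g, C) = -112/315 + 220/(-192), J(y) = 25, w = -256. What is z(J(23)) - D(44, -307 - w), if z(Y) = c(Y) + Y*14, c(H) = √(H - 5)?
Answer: 253081/720 + 2*√5 ≈ 355.97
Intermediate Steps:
c(H) = √(-5 + H)
D(g, C) = -1081/720 (D(g, C) = -112*1/315 + 220*(-1/192) = -16/45 - 55/48 = -1081/720)
z(Y) = √(-5 + Y) + 14*Y (z(Y) = √(-5 + Y) + Y*14 = √(-5 + Y) + 14*Y)
z(J(23)) - D(44, -307 - w) = (√(-5 + 25) + 14*25) - 1*(-1081/720) = (√20 + 350) + 1081/720 = (2*√5 + 350) + 1081/720 = (350 + 2*√5) + 1081/720 = 253081/720 + 2*√5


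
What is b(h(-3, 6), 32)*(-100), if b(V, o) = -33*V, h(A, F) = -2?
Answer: -6600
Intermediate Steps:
b(h(-3, 6), 32)*(-100) = -33*(-2)*(-100) = 66*(-100) = -6600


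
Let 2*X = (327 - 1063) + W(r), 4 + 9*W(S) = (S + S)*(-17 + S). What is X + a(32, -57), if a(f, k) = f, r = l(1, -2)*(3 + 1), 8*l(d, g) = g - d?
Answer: -11993/36 ≈ -333.14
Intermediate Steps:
l(d, g) = -d/8 + g/8 (l(d, g) = (g - d)/8 = -d/8 + g/8)
r = -3/2 (r = (-⅛*1 + (⅛)*(-2))*(3 + 1) = (-⅛ - ¼)*4 = -3/8*4 = -3/2 ≈ -1.5000)
W(S) = -4/9 + 2*S*(-17 + S)/9 (W(S) = -4/9 + ((S + S)*(-17 + S))/9 = -4/9 + ((2*S)*(-17 + S))/9 = -4/9 + (2*S*(-17 + S))/9 = -4/9 + 2*S*(-17 + S)/9)
X = -13145/36 (X = ((327 - 1063) + (-4/9 - 34/9*(-3/2) + 2*(-3/2)²/9))/2 = (-736 + (-4/9 + 17/3 + (2/9)*(9/4)))/2 = (-736 + (-4/9 + 17/3 + ½))/2 = (-736 + 103/18)/2 = (½)*(-13145/18) = -13145/36 ≈ -365.14)
X + a(32, -57) = -13145/36 + 32 = -11993/36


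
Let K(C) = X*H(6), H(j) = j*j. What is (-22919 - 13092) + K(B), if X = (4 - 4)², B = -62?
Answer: -36011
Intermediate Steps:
H(j) = j²
X = 0 (X = 0² = 0)
K(C) = 0 (K(C) = 0*6² = 0*36 = 0)
(-22919 - 13092) + K(B) = (-22919 - 13092) + 0 = -36011 + 0 = -36011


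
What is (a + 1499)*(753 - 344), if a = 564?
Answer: 843767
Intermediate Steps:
(a + 1499)*(753 - 344) = (564 + 1499)*(753 - 344) = 2063*409 = 843767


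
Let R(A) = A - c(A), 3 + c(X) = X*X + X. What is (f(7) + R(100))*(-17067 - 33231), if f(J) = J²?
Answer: 500364504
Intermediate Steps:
c(X) = -3 + X + X² (c(X) = -3 + (X*X + X) = -3 + (X² + X) = -3 + (X + X²) = -3 + X + X²)
R(A) = 3 - A² (R(A) = A - (-3 + A + A²) = A + (3 - A - A²) = 3 - A²)
(f(7) + R(100))*(-17067 - 33231) = (7² + (3 - 1*100²))*(-17067 - 33231) = (49 + (3 - 1*10000))*(-50298) = (49 + (3 - 10000))*(-50298) = (49 - 9997)*(-50298) = -9948*(-50298) = 500364504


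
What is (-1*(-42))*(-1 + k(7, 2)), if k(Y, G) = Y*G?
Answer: 546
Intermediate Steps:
k(Y, G) = G*Y
(-1*(-42))*(-1 + k(7, 2)) = (-1*(-42))*(-1 + 2*7) = 42*(-1 + 14) = 42*13 = 546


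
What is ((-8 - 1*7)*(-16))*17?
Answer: 4080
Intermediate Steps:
((-8 - 1*7)*(-16))*17 = ((-8 - 7)*(-16))*17 = -15*(-16)*17 = 240*17 = 4080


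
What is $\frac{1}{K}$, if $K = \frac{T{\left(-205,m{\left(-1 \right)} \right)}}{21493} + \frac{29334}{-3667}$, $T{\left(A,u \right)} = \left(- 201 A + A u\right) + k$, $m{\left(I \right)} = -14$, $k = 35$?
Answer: $- \frac{78814831}{468724292} \approx -0.16815$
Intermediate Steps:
$T{\left(A,u \right)} = 35 - 201 A + A u$ ($T{\left(A,u \right)} = \left(- 201 A + A u\right) + 35 = 35 - 201 A + A u$)
$K = - \frac{468724292}{78814831}$ ($K = \frac{35 - -41205 - -2870}{21493} + \frac{29334}{-3667} = \left(35 + 41205 + 2870\right) \frac{1}{21493} + 29334 \left(- \frac{1}{3667}\right) = 44110 \cdot \frac{1}{21493} - \frac{29334}{3667} = \frac{44110}{21493} - \frac{29334}{3667} = - \frac{468724292}{78814831} \approx -5.9472$)
$\frac{1}{K} = \frac{1}{- \frac{468724292}{78814831}} = - \frac{78814831}{468724292}$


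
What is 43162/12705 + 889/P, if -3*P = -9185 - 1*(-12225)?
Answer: 2780807/1103520 ≈ 2.5199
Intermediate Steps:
P = -3040/3 (P = -(-9185 - 1*(-12225))/3 = -(-9185 + 12225)/3 = -⅓*3040 = -3040/3 ≈ -1013.3)
43162/12705 + 889/P = 43162/12705 + 889/(-3040/3) = 43162*(1/12705) + 889*(-3/3040) = 6166/1815 - 2667/3040 = 2780807/1103520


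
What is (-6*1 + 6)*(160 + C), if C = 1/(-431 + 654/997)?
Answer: 0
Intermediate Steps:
C = -997/429053 (C = 1/(-431 + 654*(1/997)) = 1/(-431 + 654/997) = 1/(-429053/997) = -997/429053 ≈ -0.0023237)
(-6*1 + 6)*(160 + C) = (-6*1 + 6)*(160 - 997/429053) = (-6 + 6)*(68647483/429053) = 0*(68647483/429053) = 0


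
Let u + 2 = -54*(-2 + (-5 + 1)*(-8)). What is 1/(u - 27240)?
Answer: -1/28862 ≈ -3.4648e-5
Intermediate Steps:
u = -1622 (u = -2 - 54*(-2 + (-5 + 1)*(-8)) = -2 - 54*(-2 - 4*(-8)) = -2 - 54*(-2 + 32) = -2 - 54*30 = -2 - 1620 = -1622)
1/(u - 27240) = 1/(-1622 - 27240) = 1/(-28862) = -1/28862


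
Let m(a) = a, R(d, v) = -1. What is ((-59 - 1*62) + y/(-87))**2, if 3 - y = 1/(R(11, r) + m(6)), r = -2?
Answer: 2771917201/189225 ≈ 14649.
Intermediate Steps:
y = 14/5 (y = 3 - 1/(-1 + 6) = 3 - 1/5 = 14/5 ≈ 2.8000)
((-59 - 1*62) + y/(-87))**2 = ((-59 - 1*62) + (14/5)/(-87))**2 = ((-59 - 62) + (14/5)*(-1/87))**2 = (-121 - 14/435)**2 = (-52649/435)**2 = 2771917201/189225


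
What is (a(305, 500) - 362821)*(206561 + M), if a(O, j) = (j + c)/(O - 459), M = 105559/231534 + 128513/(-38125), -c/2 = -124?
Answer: -4630875399158387591423/61790636250 ≈ -7.4945e+10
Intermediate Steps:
c = 248 (c = -2*(-124) = 248)
M = -25730692067/8827233750 (M = 105559*(1/231534) + 128513*(-1/38125) = 105559/231534 - 128513/38125 = -25730692067/8827233750 ≈ -2.9149)
a(O, j) = (248 + j)/(-459 + O) (a(O, j) = (j + 248)/(O - 459) = (248 + j)/(-459 + O))
(a(305, 500) - 362821)*(206561 + M) = ((248 + 500)/(-459 + 305) - 362821)*(206561 - 25730692067/8827233750) = (748/(-154) - 362821)*(1823336499941683/8827233750) = (-1/154*748 - 362821)*(1823336499941683/8827233750) = (-34/7 - 362821)*(1823336499941683/8827233750) = -2539781/7*1823336499941683/8827233750 = -4630875399158387591423/61790636250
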